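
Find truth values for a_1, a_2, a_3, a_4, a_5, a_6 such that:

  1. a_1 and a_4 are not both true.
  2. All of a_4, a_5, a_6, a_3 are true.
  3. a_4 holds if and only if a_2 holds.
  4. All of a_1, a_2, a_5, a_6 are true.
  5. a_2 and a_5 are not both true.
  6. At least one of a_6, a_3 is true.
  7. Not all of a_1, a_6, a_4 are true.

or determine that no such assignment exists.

UNSATISFIABLE

Case a_1 = True:
  (1) with a_1=T forces a_4 = False.
  Constraint (2) is violated (a_4=F) — contradiction.
Case a_1 = False:
  Constraint (4) is violated (a_1=F) — contradiction.
Both cases fail — unsatisfiable.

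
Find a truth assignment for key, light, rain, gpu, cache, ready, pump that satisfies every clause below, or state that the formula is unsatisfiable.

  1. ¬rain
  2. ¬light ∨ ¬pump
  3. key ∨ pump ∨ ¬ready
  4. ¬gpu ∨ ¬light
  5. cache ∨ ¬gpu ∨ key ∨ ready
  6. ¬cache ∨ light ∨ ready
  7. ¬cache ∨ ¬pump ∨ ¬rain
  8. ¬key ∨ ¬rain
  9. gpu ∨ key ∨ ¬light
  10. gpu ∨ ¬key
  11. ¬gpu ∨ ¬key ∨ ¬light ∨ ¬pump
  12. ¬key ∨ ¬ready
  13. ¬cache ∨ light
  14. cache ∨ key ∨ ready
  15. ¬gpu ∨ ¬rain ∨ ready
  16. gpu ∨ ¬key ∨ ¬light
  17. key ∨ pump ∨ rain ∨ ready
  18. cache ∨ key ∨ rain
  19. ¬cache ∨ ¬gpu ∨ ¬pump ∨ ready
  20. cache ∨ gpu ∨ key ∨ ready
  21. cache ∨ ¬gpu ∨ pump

Unit clause (¬rain) forces rain = False.
Try key = False:
  (cache ∨ key ∨ rain) forces cache = True.
  (¬cache ∨ light) forces light = True.
  (¬light ∨ ¬pump) forces pump = False.
  (key ∨ pump ∨ ¬ready) forces ready = False.
  clause (key ∨ pump ∨ rain ∨ ready) is falsified — backtrack.
So key = True.
  then (gpu ∨ ¬key) forces gpu = True.
  then (¬key ∨ ¬ready) forces ready = False.
  then (¬gpu ∨ ¬light) forces light = False.
  then (¬cache ∨ light ∨ ready) forces cache = False.
  then (cache ∨ ¬gpu ∨ pump) forces pump = True.
All clauses satisfied.

key = True; light = False; rain = False; gpu = True; cache = False; ready = False; pump = True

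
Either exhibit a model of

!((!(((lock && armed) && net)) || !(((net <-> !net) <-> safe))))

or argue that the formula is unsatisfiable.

net = True; safe = False; lock = True; armed = True

  !((!(((lock && armed) && net)) || !(((net <-> !net) <-> safe)))) = True
    !(((lock && armed) && net)) || !(((net <-> !net) <-> safe)) = False
      !(((lock && armed) && net)) = False
        (lock && armed) && net = True
          lock && armed = True
      !(((net <-> !net) <-> safe)) = False
        (net <-> !net) <-> safe = True
          net <-> !net = False
            !net = False
The formula evaluates to True.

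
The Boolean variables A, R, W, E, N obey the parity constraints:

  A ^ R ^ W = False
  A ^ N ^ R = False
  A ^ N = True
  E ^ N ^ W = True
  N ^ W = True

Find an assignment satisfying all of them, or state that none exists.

No satisfying assignment exists.

Adding constraints 1, 2, 5 mod 2: every variable appears an even number of times on the left, so the left side is 0.
But the right sides sum to 1 (mod 2). 0 ≠ 1 — the system is inconsistent.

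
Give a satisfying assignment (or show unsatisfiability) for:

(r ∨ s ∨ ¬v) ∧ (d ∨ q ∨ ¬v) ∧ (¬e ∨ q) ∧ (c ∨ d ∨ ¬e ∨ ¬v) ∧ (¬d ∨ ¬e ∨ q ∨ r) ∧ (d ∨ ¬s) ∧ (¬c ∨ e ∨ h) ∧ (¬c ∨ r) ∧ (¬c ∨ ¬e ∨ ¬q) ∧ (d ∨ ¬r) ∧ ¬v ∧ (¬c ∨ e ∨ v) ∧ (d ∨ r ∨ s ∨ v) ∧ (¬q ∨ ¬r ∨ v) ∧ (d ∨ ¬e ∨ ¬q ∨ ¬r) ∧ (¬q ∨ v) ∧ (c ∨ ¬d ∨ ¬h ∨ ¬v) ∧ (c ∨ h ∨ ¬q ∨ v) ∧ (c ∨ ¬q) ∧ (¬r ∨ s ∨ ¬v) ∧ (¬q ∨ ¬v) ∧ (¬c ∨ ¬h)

r = False; d = True; v = False; s = False; h = False; c = False; e = False; q = False

Unit clause (¬v) forces v = False.
In (¬q ∨ v) only ¬q is left, so q = False.
In (¬e ∨ q) only ¬e is left, so e = False.
In (¬c ∨ e ∨ v) only ¬c is left, so c = False.
Set r = False.
Try d = False:
  (d ∨ ¬s) forces s = False.
  clause (d ∨ r ∨ s ∨ v) is falsified — backtrack.
So d = True.
Set s = False.
Set h = False.
All clauses satisfied.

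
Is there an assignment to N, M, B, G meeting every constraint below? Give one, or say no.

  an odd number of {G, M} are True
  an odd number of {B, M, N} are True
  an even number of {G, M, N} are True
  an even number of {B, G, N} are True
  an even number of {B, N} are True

N=T, M=T, B=T, G=F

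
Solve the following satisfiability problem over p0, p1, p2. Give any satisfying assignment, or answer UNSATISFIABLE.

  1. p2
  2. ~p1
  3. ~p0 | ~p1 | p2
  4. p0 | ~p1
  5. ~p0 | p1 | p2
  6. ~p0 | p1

p0 = False, p1 = False, p2 = True

Unit clause (p2) forces p2 = True.
Unit clause (~p1) forces p1 = False.
In (~p0 | p1) only ~p0 is left, so p0 = False.
All clauses satisfied.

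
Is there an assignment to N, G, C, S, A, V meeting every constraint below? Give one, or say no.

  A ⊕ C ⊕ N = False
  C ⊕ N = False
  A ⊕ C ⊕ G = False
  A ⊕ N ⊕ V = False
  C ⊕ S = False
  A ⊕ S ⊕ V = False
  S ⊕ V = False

N = True; G = True; C = True; S = True; A = False; V = True

A ⊕ C ⊕ N = F ⊕ T ⊕ T = False ✓
C ⊕ N = T ⊕ T = False ✓
A ⊕ C ⊕ G = F ⊕ T ⊕ T = False ✓
A ⊕ N ⊕ V = F ⊕ T ⊕ T = False ✓
C ⊕ S = T ⊕ T = False ✓
A ⊕ S ⊕ V = F ⊕ T ⊕ T = False ✓
S ⊕ V = T ⊕ T = False ✓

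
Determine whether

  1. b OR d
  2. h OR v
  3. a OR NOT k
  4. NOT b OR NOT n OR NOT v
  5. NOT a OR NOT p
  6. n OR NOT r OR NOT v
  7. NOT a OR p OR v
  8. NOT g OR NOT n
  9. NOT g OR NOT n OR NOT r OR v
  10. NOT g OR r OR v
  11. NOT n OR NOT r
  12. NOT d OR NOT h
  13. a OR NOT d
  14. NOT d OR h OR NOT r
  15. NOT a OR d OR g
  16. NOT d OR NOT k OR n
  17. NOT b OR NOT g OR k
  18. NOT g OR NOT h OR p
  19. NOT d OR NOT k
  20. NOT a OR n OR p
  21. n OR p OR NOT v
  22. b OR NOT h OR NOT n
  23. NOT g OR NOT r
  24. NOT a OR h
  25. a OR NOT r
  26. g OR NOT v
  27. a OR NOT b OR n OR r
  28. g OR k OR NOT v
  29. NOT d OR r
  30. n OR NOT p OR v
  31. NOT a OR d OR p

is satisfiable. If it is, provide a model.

h = True, v = False, d = False, g = False, k = False, n = True, p = True, b = True, r = False, a = False

Set h = True.
  then (NOT d OR NOT h) forces d = False.
  then (b OR d) forces b = True.
Try v = True:
  (NOT b OR NOT n OR NOT v) forces n = False.
  (n OR NOT r OR NOT v) forces r = False.
  (n OR p OR NOT v) forces p = True.
  (NOT a OR NOT p) forces a = False.
  clause (a OR NOT b OR n OR r) is falsified — backtrack.
So v = False.
Try g = True:
  (NOT g OR NOT n) forces n = False.
  (NOT g OR r OR v) forces r = True.
  clause (NOT g OR NOT r) is falsified — backtrack.
So g = False.
  then (NOT a OR d OR g) forces a = False.
  then (a OR NOT r) forces r = False.
  then (a OR NOT b OR n OR r) forces n = True.
  then (a OR NOT k) forces k = False.
Set p = True.
All clauses satisfied.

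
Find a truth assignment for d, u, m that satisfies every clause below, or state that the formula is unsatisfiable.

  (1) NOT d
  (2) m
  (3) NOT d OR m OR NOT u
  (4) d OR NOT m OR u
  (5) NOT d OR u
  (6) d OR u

Unit clause (NOT d) forces d = False.
Unit clause (m) forces m = True.
In (d OR NOT m OR u) only u is left, so u = True.
Check each clause:
  (NOT d): NOT d holds.
  (m): m holds.
  (NOT d OR m OR NOT u): NOT d holds.
  (d OR NOT m OR u): u holds.
  (NOT d OR u): NOT d holds.
  (d OR u): u holds.
All clauses satisfied.

d = False, u = True, m = True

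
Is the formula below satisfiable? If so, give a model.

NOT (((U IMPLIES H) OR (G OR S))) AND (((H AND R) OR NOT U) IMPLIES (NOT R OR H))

S = False, U = True, H = False, R = False, G = False

  NOT (((U IMPLIES H) OR (G OR S))) = True
    (U IMPLIES H) OR (G OR S) = False
      U IMPLIES H = False
      G OR S = False
  ((H AND R) OR NOT U) IMPLIES (NOT R OR H) = True
    (H AND R) OR NOT U = False
      H AND R = False
      NOT U = False
    NOT R OR H = True
      NOT R = True
Both conjuncts True, so the formula holds.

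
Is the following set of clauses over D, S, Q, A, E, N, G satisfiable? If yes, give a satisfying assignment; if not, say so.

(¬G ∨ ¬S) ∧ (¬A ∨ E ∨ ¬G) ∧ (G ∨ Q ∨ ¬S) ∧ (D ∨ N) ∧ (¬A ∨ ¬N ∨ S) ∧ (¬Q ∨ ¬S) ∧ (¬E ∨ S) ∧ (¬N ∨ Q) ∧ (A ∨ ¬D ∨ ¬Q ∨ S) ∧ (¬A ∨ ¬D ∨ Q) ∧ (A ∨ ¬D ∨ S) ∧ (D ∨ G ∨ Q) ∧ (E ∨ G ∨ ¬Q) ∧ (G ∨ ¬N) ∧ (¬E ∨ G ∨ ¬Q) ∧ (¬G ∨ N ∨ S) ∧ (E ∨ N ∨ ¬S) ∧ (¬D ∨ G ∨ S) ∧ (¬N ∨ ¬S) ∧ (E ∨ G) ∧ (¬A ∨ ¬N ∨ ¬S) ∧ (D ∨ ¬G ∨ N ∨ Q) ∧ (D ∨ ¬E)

D = False, S = False, Q = True, A = False, E = False, N = True, G = True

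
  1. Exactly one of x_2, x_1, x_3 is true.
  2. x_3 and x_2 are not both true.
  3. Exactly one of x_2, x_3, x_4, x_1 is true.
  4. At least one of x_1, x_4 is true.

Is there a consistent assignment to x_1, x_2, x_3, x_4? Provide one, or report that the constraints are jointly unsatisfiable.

x_1 = True, x_2 = False, x_3 = False, x_4 = False

  (1) {x_2, x_1, x_3}: 1 true — exactly one ✓
  (2) x_3=F, x_2=F — not both ✓
  (3) {x_2, x_3, x_4, x_1}: 1 true — exactly one ✓
  (4) {x_1, x_4}: 1 true — at least one ✓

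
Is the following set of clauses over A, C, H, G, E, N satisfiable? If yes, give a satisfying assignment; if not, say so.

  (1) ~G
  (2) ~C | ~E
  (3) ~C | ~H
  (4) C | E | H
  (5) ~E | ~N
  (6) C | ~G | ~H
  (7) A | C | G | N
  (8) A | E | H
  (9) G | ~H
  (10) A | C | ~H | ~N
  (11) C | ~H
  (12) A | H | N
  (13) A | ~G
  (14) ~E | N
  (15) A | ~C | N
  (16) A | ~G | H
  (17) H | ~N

A = True; C = True; H = False; G = False; E = False; N = False

Unit clause (~G) forces G = False.
In (G | ~H) only ~H is left, so H = False.
In (H | ~N) only ~N is left, so N = False.
In (A | H | N) only A is left, so A = True.
In (~E | N) only ~E is left, so E = False.
In (C | E | H) only C is left, so C = True.
All clauses satisfied.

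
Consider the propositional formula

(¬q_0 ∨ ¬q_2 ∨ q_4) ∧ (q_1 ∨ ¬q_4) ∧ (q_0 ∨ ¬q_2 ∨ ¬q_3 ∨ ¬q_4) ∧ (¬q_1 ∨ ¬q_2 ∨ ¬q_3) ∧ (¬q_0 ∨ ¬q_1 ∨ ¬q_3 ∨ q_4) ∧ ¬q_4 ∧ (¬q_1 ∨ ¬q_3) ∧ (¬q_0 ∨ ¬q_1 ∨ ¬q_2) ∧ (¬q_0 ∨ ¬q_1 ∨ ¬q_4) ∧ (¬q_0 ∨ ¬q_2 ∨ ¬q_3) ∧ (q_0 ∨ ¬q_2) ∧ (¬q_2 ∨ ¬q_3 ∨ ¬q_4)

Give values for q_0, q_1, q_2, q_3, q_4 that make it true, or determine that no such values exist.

q_0=F, q_1=T, q_2=F, q_3=F, q_4=F

Unit clause (¬q_4) forces q_4 = False.
Set q_0 = False.
  then (q_0 ∨ ¬q_2) forces q_2 = False.
Set q_1 = True.
  then (¬q_1 ∨ ¬q_3) forces q_3 = False.
All clauses satisfied.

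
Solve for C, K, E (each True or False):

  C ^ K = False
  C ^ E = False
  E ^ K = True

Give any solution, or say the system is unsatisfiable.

Unsatisfiable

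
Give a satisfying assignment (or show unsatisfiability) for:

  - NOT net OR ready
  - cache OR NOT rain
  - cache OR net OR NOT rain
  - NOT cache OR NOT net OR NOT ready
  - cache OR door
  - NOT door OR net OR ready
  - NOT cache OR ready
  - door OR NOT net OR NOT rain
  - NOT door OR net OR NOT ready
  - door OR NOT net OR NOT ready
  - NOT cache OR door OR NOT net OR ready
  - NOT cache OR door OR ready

net: False, ready: True, door: False, rain: True, cache: True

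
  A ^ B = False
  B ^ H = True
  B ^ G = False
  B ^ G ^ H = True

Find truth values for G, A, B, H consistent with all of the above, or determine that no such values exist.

G = False, A = False, B = False, H = True

A ^ B = F ^ F = False ✓
B ^ H = F ^ T = True ✓
B ^ G = F ^ F = False ✓
B ^ G ^ H = F ^ F ^ T = True ✓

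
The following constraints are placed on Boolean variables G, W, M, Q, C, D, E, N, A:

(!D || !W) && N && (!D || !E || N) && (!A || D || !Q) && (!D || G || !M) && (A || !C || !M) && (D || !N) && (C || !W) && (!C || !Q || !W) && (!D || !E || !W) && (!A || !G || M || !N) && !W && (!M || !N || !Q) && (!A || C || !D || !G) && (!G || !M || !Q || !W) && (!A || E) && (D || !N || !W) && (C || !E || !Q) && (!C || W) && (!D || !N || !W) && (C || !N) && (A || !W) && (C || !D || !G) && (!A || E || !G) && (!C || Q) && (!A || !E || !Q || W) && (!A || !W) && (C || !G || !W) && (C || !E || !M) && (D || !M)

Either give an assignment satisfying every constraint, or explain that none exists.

Case W = True:
  Clause (!W) is falsified — contradiction.
Case W = False:
  (N) forces N = True.
  (D || !N) forces D = True.
  (!C || W) forces C = False.
  Clause (C || !N) is falsified — contradiction.
Both cases fail, so the formula is unsatisfiable.

Unsatisfiable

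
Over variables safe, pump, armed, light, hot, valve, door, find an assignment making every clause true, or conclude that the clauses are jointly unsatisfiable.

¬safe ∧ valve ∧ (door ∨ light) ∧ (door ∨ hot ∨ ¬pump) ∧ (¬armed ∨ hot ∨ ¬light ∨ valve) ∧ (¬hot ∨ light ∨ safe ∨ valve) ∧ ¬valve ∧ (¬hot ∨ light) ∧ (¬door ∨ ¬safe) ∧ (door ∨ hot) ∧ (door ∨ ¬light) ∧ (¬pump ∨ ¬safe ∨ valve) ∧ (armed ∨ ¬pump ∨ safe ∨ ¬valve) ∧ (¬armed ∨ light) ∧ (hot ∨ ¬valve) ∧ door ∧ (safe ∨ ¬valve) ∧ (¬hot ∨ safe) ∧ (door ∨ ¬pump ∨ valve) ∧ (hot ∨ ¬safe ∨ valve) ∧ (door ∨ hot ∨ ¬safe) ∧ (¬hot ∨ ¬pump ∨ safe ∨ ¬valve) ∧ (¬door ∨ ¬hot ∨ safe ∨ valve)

Case valve = True:
  Clause (¬valve) is falsified — contradiction.
Case valve = False:
  Clause (valve) is falsified — contradiction.
Both cases fail, so the formula is unsatisfiable.

No satisfying assignment exists.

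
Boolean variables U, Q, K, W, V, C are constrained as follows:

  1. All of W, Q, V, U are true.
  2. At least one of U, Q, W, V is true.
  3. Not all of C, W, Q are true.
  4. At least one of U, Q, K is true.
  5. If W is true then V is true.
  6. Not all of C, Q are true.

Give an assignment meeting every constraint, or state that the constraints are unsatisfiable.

U: True, Q: True, K: False, W: True, V: True, C: False

  (1) {W, Q, V, U}: all 4 true ✓
  (2) {U, Q, W, V}: 4 true — at least one ✓
  (3) {C, W, Q}: 2/3 true — not all ✓
  (4) {U, Q, K}: 2 true — at least one ✓
  (5) W=T ⇒ V: T ✓
  (6) {C, Q}: 1/2 true — not all ✓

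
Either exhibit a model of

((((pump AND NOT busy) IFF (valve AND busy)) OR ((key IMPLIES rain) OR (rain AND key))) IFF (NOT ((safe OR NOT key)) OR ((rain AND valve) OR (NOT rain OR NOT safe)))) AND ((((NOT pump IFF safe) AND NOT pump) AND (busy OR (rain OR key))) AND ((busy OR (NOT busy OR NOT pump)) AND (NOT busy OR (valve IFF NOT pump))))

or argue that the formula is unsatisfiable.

busy = False, rain = False, safe = True, valve = True, pump = False, key = True

  (((pump AND NOT busy) IFF (valve AND busy)) OR ((key IMPLIES rain) OR (rain AND key))) IFF (NOT ((safe OR NOT key)) OR ((rain AND valve) OR (NOT rain OR NOT safe))) = True
    ((pump AND NOT busy) IFF (valve AND busy)) OR ((key IMPLIES rain) OR (rain AND key)) = True
      (pump AND NOT busy) IFF (valve AND busy) = True
        pump AND NOT busy = False
          NOT busy = True
        valve AND busy = False
      (key IMPLIES rain) OR (rain AND key) = False
        key IMPLIES rain = False
        rain AND key = False
    NOT ((safe OR NOT key)) OR ((rain AND valve) OR (NOT rain OR NOT safe)) = True
      NOT ((safe OR NOT key)) = False
        safe OR NOT key = True
          NOT key = False
      (rain AND valve) OR (NOT rain OR NOT safe) = True
        rain AND valve = False
        NOT rain OR NOT safe = True
          NOT rain = True
          NOT safe = False
  (((NOT pump IFF safe) AND NOT pump) AND (busy OR (rain OR key))) AND ((busy OR (NOT busy OR NOT pump)) AND (NOT busy OR (valve IFF NOT pump))) = True
    ((NOT pump IFF safe) AND NOT pump) AND (busy OR (rain OR key)) = True
      (NOT pump IFF safe) AND NOT pump = True
        NOT pump IFF safe = True
          NOT pump = True
        NOT pump = True
      busy OR (rain OR key) = True
        rain OR key = True
    (busy OR (NOT busy OR NOT pump)) AND (NOT busy OR (valve IFF NOT pump)) = True
      busy OR (NOT busy OR NOT pump) = True
        NOT busy OR NOT pump = True
          NOT busy = True
          NOT pump = True
      NOT busy OR (valve IFF NOT pump) = True
        NOT busy = True
        valve IFF NOT pump = True
          NOT pump = True
Both conjuncts True, so the formula holds.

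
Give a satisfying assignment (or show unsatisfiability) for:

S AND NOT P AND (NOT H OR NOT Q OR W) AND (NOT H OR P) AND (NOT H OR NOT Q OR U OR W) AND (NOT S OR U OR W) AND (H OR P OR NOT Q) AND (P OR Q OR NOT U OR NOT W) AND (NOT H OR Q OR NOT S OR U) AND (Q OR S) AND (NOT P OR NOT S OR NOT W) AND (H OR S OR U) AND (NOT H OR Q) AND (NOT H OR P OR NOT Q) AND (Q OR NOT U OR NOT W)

U: True; Q: False; W: False; P: False; H: False; S: True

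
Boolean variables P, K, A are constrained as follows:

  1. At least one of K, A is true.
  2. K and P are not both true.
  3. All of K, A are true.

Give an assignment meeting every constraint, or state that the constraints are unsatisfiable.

P = False, K = True, A = True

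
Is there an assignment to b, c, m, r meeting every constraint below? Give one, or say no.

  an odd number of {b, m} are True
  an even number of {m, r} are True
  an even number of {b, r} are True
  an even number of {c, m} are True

The formula is unsatisfiable.

Adding constraints 1, 2, 3 mod 2: every variable appears an even number of times on the left, so the left side is 0.
But the right sides sum to 1 (mod 2). 0 ≠ 1 — the system is inconsistent.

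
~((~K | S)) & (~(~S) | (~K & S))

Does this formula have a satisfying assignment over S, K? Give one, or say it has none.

Case S = True: the conjunct ~((~K | S)) becomes ~((~K | True)) = False.
Case S = False: the conjunct ~(~S) | (~K & S) becomes ~True | (~K & False) = False.
Both cases fail — unsatisfiable.

No satisfying assignment exists.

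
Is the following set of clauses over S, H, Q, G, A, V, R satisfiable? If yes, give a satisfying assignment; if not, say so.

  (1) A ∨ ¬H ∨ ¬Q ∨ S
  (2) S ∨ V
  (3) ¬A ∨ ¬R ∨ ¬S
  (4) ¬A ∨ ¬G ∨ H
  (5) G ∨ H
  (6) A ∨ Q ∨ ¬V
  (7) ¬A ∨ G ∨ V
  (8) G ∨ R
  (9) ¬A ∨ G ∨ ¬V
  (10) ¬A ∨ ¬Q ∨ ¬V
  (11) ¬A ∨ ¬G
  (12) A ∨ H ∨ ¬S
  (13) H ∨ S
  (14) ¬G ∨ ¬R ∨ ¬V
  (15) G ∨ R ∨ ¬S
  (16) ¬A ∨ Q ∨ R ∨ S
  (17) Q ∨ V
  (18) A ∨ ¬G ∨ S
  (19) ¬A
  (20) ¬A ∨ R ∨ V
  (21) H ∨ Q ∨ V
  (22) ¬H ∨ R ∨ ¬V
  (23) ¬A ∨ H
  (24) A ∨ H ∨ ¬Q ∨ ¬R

S = True; H = True; Q = True; G = False; A = False; V = True; R = True

Unit clause (¬A) forces A = False.
Try S = False:
  (S ∨ V) forces V = True.
  (A ∨ Q ∨ ¬V) forces Q = True.
  (A ∨ ¬H ∨ ¬Q ∨ S) forces H = False.
  clause (H ∨ S) is falsified — backtrack.
So S = True.
  then (A ∨ H ∨ ¬S) forces H = True.
Set Q = True.
Set G = False.
  then (G ∨ R) forces R = True.
Set V = True.
All clauses satisfied.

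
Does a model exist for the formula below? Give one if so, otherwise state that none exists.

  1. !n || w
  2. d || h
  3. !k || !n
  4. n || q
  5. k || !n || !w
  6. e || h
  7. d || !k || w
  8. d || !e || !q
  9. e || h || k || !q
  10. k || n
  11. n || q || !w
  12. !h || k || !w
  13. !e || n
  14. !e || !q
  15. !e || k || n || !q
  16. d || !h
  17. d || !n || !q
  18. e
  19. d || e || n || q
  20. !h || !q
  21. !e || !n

Case e = True:
  (!e || n) forces n = True.
  Clause (!e || !n) is falsified — contradiction.
Case e = False:
  Clause (e) is falsified — contradiction.
Both cases fail, so the formula is unsatisfiable.

UNSATISFIABLE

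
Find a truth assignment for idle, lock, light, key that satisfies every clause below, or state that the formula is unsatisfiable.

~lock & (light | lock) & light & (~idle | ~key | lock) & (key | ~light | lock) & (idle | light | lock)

Unit clause (~lock) forces lock = False.
In (light | lock) only light is left, so light = True.
In (key | ~light | lock) only key is left, so key = True.
In (~idle | ~key | lock) only ~idle is left, so idle = False.
Check each clause:
  (~lock): ~lock holds.
  (light | lock): light holds.
  (light): light holds.
  (~idle | ~key | lock): ~idle holds.
  (key | ~light | lock): key holds.
  (idle | light | lock): light holds.
All clauses satisfied.

idle = False, lock = False, light = True, key = True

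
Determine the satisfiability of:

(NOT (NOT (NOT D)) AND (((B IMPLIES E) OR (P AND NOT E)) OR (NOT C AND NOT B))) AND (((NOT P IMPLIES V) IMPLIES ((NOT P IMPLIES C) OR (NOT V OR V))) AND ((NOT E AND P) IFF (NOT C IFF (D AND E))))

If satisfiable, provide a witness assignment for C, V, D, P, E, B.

C=T, V=T, D=F, P=T, E=F, B=F

  NOT (NOT (NOT D)) AND (((B IMPLIES E) OR (P AND NOT E)) OR (NOT C AND NOT B)) = True
    NOT (NOT (NOT D)) = True
      NOT (NOT D) = False
        NOT D = True
    ((B IMPLIES E) OR (P AND NOT E)) OR (NOT C AND NOT B) = True
      (B IMPLIES E) OR (P AND NOT E) = True
        B IMPLIES E = True
        P AND NOT E = True
          NOT E = True
      NOT C AND NOT B = False
        NOT C = False
        NOT B = True
  ((NOT P IMPLIES V) IMPLIES ((NOT P IMPLIES C) OR (NOT V OR V))) AND ((NOT E AND P) IFF (NOT C IFF (D AND E))) = True
    (NOT P IMPLIES V) IMPLIES ((NOT P IMPLIES C) OR (NOT V OR V)) = True
      NOT P IMPLIES V = True
        NOT P = False
      (NOT P IMPLIES C) OR (NOT V OR V) = True
        NOT P IMPLIES C = True
          NOT P = False
        NOT V OR V = True
          NOT V = False
    (NOT E AND P) IFF (NOT C IFF (D AND E)) = True
      NOT E AND P = True
        NOT E = True
      NOT C IFF (D AND E) = True
        NOT C = False
        D AND E = False
Both conjuncts True, so the formula holds.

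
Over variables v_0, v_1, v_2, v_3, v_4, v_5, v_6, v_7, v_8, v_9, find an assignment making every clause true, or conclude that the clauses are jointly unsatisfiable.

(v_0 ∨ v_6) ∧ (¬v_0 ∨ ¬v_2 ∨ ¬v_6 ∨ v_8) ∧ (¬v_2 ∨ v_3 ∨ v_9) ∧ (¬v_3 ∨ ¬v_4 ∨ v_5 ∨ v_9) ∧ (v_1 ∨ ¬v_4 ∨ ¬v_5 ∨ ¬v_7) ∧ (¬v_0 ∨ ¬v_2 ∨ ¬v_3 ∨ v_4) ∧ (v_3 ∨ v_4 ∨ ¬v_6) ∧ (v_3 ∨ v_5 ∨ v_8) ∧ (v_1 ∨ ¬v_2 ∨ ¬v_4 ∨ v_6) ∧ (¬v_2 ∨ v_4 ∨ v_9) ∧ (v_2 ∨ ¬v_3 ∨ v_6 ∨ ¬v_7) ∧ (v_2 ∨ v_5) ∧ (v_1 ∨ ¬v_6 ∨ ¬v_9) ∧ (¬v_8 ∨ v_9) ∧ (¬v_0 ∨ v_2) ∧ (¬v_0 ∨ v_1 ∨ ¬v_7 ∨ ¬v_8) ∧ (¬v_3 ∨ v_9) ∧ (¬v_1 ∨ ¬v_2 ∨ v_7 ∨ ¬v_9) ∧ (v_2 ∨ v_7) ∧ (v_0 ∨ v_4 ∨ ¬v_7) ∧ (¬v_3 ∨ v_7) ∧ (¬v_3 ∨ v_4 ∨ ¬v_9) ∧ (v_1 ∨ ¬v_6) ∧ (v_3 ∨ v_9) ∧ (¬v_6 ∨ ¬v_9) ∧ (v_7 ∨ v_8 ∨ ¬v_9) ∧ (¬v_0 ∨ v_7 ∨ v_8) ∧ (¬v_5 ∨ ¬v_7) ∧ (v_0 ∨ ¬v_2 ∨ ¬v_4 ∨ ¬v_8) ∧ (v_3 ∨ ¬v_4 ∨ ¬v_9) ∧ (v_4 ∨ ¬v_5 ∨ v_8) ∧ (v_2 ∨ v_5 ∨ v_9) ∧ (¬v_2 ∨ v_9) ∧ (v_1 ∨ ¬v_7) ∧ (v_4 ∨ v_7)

Set v_0 = True.
  then (¬v_0 ∨ v_2) forces v_2 = True.
  then (¬v_2 ∨ v_9) forces v_9 = True.
  then (¬v_6 ∨ ¬v_9) forces v_6 = False.
Try v_1 = False:
  (v_1 ∨ ¬v_2 ∨ ¬v_4 ∨ v_6) forces v_4 = False.
  (¬v_0 ∨ ¬v_2 ∨ ¬v_3 ∨ v_4) forces v_3 = False.
  (v_1 ∨ ¬v_7) forces v_7 = False.
  clause (v_4 ∨ v_7) is falsified — backtrack.
So v_1 = True.
  then (¬v_1 ∨ ¬v_2 ∨ v_7 ∨ ¬v_9) forces v_7 = True.
  then (¬v_5 ∨ ¬v_7) forces v_5 = False.
Set v_3 = True.
  then (¬v_0 ∨ ¬v_2 ∨ ¬v_3 ∨ v_4) forces v_4 = True.
Set v_8 = False.
All clauses satisfied.

v_0 = True; v_1 = True; v_2 = True; v_3 = True; v_4 = True; v_5 = False; v_6 = False; v_7 = True; v_8 = False; v_9 = True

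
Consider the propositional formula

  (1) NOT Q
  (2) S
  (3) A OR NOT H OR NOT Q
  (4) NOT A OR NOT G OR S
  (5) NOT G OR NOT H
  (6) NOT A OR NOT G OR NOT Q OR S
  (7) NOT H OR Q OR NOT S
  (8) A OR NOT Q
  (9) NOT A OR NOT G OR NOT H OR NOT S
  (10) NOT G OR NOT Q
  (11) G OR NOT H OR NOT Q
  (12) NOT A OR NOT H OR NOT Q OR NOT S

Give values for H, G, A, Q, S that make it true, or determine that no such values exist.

Unit clause (NOT Q) forces Q = False.
Unit clause (S) forces S = True.
In (NOT H OR Q OR NOT S) only NOT H is left, so H = False.
Set G = False.
Set A = True.
All clauses satisfied.

H: False, G: False, A: True, Q: False, S: True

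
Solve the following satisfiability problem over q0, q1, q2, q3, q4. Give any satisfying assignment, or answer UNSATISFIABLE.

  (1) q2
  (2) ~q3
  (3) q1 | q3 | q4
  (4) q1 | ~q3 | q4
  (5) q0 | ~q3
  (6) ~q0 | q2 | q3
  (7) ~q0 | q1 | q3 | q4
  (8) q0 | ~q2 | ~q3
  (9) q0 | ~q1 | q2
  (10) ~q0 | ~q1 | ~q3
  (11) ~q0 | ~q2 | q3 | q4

Unit clause (q2) forces q2 = True.
Unit clause (~q3) forces q3 = False.
Set q0 = False.
Set q1 = True.
Set q4 = False.
All clauses satisfied.

q0=F; q1=T; q2=T; q3=F; q4=F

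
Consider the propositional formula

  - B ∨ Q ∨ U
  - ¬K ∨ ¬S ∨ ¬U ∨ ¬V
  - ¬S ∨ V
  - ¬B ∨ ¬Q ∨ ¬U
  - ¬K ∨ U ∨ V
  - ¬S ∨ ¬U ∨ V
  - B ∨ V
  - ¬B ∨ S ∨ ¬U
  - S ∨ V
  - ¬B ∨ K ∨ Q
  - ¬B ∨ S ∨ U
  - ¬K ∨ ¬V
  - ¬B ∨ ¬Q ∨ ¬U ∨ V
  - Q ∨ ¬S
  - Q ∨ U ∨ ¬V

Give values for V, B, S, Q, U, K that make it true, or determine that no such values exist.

Set V = True.
  then (¬K ∨ ¬V) forces K = False.
Set B = False.
Set S = False.
Set Q = True.
Set U = False.
All clauses satisfied.

V=T, B=F, S=F, Q=T, U=F, K=F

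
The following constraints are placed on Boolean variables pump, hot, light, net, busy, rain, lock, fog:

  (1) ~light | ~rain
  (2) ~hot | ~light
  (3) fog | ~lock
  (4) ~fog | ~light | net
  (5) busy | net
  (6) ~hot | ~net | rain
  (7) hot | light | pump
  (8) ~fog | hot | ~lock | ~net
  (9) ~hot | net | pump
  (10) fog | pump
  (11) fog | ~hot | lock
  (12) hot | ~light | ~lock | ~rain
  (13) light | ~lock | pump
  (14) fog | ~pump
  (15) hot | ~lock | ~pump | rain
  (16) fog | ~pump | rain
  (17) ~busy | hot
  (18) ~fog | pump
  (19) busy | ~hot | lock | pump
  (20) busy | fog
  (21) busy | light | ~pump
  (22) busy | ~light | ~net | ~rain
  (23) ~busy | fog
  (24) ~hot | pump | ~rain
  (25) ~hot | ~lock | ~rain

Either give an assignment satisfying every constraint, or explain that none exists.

Try pump = False:
  (fog | pump) forces fog = True.
  clause (~fog | pump) is falsified — backtrack.
So pump = True.
  then (fog | ~pump) forces fog = True.
Set hot = True.
  then (~hot | ~light) forces light = False.
  then (busy | light | ~pump) forces busy = True.
Set net = False.
Set rain = True.
  then (~hot | ~lock | ~rain) forces lock = False.
All clauses satisfied.

pump=T; hot=T; light=F; net=F; busy=T; rain=T; lock=F; fog=T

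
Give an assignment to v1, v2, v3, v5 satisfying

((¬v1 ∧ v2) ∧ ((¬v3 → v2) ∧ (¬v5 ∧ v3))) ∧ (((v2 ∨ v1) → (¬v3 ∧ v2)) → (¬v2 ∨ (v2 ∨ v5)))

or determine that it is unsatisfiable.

v1 = False, v2 = True, v3 = True, v5 = False

  (¬v1 ∧ v2) ∧ ((¬v3 → v2) ∧ (¬v5 ∧ v3)) = True
    ¬v1 ∧ v2 = True
      ¬v1 = True
    (¬v3 → v2) ∧ (¬v5 ∧ v3) = True
      ¬v3 → v2 = True
        ¬v3 = False
      ¬v5 ∧ v3 = True
        ¬v5 = True
  ((v2 ∨ v1) → (¬v3 ∧ v2)) → (¬v2 ∨ (v2 ∨ v5)) = True
    (v2 ∨ v1) → (¬v3 ∧ v2) = False
      v2 ∨ v1 = True
      ¬v3 ∧ v2 = False
        ¬v3 = False
    ¬v2 ∨ (v2 ∨ v5) = True
      ¬v2 = False
      v2 ∨ v5 = True
Both conjuncts True, so the formula holds.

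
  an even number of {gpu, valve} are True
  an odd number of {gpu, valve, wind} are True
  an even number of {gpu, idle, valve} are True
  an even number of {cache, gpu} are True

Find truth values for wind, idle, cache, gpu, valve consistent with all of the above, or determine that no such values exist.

wind = True, idle = False, cache = False, gpu = False, valve = False

{gpu, valve}: 0 true → even ✓
{gpu, valve, wind}: 1 true → odd ✓
{gpu, idle, valve}: 0 true → even ✓
{cache, gpu}: 0 true → even ✓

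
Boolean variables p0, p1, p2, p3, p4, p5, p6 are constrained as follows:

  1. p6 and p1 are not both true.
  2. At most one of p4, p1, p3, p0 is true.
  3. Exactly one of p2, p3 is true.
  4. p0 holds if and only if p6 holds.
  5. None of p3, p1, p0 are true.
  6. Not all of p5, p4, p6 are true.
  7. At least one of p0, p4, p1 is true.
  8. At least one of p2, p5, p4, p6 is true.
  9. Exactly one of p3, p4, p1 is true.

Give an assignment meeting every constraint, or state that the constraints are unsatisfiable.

p0: False, p1: False, p2: True, p3: False, p4: True, p5: False, p6: False

  (1) p6=F, p1=F — not both ✓
  (2) {p4, p1, p3, p0}: 1 true — at most one ✓
  (3) {p2, p3}: 1 true — exactly one ✓
  (4) p0=F, p6=F — same ✓
  (5) {p3, p1, p0}: 0 true — none ✓
  (6) {p5, p4, p6}: 1/3 true — not all ✓
  (7) {p0, p4, p1}: 1 true — at least one ✓
  (8) {p2, p5, p4, p6}: 2 true — at least one ✓
  (9) {p3, p4, p1}: 1 true — exactly one ✓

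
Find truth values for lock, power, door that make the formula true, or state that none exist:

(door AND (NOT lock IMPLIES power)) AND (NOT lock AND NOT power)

Case lock = True: the conjunct NOT lock is False.
Case lock = False: the formula simplifies to (door AND power) AND NOT power.
  power = True: the conjunct NOT power is False.
  power = False: the conjunct power is False.
Both cases fail — unsatisfiable.

UNSATISFIABLE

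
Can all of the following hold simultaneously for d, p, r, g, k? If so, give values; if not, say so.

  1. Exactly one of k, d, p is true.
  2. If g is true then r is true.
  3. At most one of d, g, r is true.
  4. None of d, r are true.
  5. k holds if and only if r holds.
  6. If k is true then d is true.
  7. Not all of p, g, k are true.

d = False, p = True, r = False, g = False, k = False

  (1) {k, d, p}: 1 true — exactly one ✓
  (2) g=F ⇒ r: vacuous ✓
  (3) {d, g, r}: 0 true — at most one ✓
  (4) {d, r}: 0 true — none ✓
  (5) k=F, r=F — same ✓
  (6) k=F ⇒ d: vacuous ✓
  (7) {p, g, k}: 1/3 true — not all ✓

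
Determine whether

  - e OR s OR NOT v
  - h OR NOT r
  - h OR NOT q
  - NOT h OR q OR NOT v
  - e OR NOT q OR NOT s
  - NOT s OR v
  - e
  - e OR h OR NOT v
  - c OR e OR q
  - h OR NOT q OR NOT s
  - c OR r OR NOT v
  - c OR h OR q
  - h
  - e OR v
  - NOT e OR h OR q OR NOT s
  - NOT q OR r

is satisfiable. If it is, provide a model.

Unit clause (e) forces e = True.
Unit clause (h) forces h = True.
Set s = False.
Set q = True.
  then (NOT q OR r) forces r = True.
Set v = True.
Set c = False.
All clauses satisfied.

s=F, q=T, r=T, e=T, v=T, c=F, h=T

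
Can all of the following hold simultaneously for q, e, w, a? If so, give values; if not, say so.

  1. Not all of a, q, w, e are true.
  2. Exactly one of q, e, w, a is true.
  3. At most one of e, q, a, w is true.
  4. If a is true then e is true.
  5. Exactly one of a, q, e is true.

q = False, e = True, w = False, a = False

  (1) {a, q, w, e}: 1/4 true — not all ✓
  (2) {q, e, w, a}: 1 true — exactly one ✓
  (3) {e, q, a, w}: 1 true — at most one ✓
  (4) a=F ⇒ e: vacuous ✓
  (5) {a, q, e}: 1 true — exactly one ✓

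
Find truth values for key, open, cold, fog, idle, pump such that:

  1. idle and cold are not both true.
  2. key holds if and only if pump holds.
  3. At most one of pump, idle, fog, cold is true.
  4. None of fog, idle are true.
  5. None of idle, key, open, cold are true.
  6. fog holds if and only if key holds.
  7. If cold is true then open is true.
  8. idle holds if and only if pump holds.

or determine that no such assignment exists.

key=F, open=F, cold=F, fog=F, idle=F, pump=F

  (1) idle=F, cold=F — not both ✓
  (2) key=F, pump=F — same ✓
  (3) {pump, idle, fog, cold}: 0 true — at most one ✓
  (4) {fog, idle}: 0 true — none ✓
  (5) {idle, key, open, cold}: 0 true — none ✓
  (6) fog=F, key=F — same ✓
  (7) cold=F ⇒ open: vacuous ✓
  (8) idle=F, pump=F — same ✓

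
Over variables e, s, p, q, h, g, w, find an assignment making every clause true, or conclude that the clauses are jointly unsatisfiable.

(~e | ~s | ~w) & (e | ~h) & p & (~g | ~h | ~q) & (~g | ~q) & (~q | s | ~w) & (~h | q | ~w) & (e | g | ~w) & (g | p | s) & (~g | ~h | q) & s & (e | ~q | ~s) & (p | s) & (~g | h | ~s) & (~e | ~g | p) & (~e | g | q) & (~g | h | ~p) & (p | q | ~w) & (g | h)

e: True, s: True, p: True, q: True, h: True, g: False, w: False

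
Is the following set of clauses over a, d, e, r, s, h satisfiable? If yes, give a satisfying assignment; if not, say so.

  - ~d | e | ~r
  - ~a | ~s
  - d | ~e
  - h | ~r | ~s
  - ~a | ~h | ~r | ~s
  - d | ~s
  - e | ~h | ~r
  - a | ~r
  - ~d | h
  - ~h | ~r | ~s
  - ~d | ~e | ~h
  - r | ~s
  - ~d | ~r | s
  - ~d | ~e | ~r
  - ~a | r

Set a = False.
  then (a | ~r) forces r = False.
  then (r | ~s) forces s = False.
Set d = False.
  then (d | ~e) forces e = False.
Set h = False.
All clauses satisfied.

a = False; d = False; e = False; r = False; s = False; h = False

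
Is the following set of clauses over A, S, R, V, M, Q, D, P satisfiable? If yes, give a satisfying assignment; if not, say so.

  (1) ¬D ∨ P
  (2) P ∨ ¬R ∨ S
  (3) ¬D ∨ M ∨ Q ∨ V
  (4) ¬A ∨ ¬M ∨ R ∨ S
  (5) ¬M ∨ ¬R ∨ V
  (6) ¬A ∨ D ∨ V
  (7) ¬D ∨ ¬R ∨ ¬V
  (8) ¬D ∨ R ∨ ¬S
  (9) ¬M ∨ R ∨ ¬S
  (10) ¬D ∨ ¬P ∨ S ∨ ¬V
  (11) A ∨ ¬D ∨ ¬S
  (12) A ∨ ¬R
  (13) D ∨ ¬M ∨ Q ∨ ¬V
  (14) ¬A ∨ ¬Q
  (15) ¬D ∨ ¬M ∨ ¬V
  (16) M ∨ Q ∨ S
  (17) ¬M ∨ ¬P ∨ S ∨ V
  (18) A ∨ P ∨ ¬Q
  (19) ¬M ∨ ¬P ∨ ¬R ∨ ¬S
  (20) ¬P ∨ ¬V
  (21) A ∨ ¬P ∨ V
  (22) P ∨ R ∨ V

A = True; S = True; R = True; V = True; M = False; Q = False; D = False; P = False

Set A = True.
  then (¬A ∨ ¬Q) forces Q = False.
Set S = True.
Set R = True.
Set V = True.
  then (¬D ∨ ¬R ∨ ¬V) forces D = False.
  then (D ∨ ¬M ∨ Q ∨ ¬V) forces M = False.
  then (¬P ∨ ¬V) forces P = False.
All clauses satisfied.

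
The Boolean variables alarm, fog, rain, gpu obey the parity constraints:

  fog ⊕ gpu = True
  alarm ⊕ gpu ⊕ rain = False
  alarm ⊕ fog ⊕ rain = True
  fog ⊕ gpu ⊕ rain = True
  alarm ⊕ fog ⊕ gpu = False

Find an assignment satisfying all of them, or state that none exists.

alarm: True; fog: False; rain: False; gpu: True

fog ⊕ gpu = F ⊕ T = True ✓
alarm ⊕ gpu ⊕ rain = T ⊕ T ⊕ F = False ✓
alarm ⊕ fog ⊕ rain = T ⊕ F ⊕ F = True ✓
fog ⊕ gpu ⊕ rain = F ⊕ T ⊕ F = True ✓
alarm ⊕ fog ⊕ gpu = T ⊕ F ⊕ T = False ✓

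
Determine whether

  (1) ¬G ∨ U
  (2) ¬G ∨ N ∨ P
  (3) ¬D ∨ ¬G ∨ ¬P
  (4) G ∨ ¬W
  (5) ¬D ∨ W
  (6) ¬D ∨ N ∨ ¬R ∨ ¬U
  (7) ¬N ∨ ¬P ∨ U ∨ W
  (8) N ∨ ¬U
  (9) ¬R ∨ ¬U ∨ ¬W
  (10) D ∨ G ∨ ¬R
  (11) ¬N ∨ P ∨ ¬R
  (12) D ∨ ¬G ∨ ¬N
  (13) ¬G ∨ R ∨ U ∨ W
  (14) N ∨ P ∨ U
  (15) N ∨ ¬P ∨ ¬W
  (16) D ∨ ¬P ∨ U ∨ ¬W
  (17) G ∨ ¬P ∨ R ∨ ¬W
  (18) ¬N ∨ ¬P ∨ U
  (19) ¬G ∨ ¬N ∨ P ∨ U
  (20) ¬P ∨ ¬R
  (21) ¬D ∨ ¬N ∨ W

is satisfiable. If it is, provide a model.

W = False, D = False, N = True, U = True, R = False, P = False, G = False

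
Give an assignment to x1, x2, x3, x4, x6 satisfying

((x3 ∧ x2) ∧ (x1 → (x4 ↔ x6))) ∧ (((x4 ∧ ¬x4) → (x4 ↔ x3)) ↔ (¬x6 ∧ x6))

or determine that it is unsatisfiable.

The formula is unsatisfiable.

The conjunct ((x4 ∧ ¬x4) → (x4 ↔ x3)) ↔ (¬x6 ∧ x6) is unsatisfiable on its own:
  x3=F, x4=F, x6=F: evaluates to False.
  x3=F, x4=F, x6=T: evaluates to False.
  x3=F, x4=T, x6=F: evaluates to False.
  x3=F, x4=T, x6=T: evaluates to False.
  x3=T, x4=F, x6=F: evaluates to False.
  x3=T, x4=F, x6=T: evaluates to False.
  x3=T, x4=T, x6=F: evaluates to False.
  x3=T, x4=T, x6=T: evaluates to False.
So the whole conjunction is unsatisfiable.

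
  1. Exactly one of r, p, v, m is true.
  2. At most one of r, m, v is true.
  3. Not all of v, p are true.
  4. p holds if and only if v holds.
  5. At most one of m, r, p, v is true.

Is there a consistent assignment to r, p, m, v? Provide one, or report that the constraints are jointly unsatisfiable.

r: False, p: False, m: True, v: False

  (1) {r, p, v, m}: 1 true — exactly one ✓
  (2) {r, m, v}: 1 true — at most one ✓
  (3) {v, p}: 0/2 true — not all ✓
  (4) p=F, v=F — same ✓
  (5) {m, r, p, v}: 1 true — at most one ✓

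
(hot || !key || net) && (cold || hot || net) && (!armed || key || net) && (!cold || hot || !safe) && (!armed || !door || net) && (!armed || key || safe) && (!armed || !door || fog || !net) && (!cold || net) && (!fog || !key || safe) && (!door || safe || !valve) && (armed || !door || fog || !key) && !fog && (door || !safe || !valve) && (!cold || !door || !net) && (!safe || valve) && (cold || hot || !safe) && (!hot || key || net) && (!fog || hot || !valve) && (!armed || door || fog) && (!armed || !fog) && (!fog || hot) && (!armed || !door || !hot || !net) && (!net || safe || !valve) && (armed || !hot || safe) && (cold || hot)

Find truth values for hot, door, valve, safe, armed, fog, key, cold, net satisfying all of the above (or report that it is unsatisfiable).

Unit clause (!fog) forces fog = False.
Set hot = True.
Set door = True.
Try valve = False:
  (!safe || valve) forces safe = False.
  (armed || !hot || safe) forces armed = True.
  (!armed || !door || net) forces net = True.
  clause (!armed || !door || fog || !net) is falsified — backtrack.
So valve = True.
  then (!door || safe || !valve) forces safe = True.
Set armed = False.
  then (armed || !door || fog || !key) forces key = False.
  then (!hot || key || net) forces net = True.
  then (!cold || !door || !net) forces cold = False.
All clauses satisfied.

hot: True; door: True; valve: True; safe: True; armed: False; fog: False; key: False; cold: False; net: True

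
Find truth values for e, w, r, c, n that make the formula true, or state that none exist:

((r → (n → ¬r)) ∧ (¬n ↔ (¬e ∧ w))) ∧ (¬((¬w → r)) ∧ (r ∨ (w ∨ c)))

e = True; w = False; r = False; c = True; n = True

  (r → (n → ¬r)) ∧ (¬n ↔ (¬e ∧ w)) = True
    r → (n → ¬r) = True
      n → ¬r = True
        ¬r = True
    ¬n ↔ (¬e ∧ w) = True
      ¬n = False
      ¬e ∧ w = False
        ¬e = False
  ¬((¬w → r)) ∧ (r ∨ (w ∨ c)) = True
    ¬((¬w → r)) = True
      ¬w → r = False
        ¬w = True
    r ∨ (w ∨ c) = True
      w ∨ c = True
Both conjuncts True, so the formula holds.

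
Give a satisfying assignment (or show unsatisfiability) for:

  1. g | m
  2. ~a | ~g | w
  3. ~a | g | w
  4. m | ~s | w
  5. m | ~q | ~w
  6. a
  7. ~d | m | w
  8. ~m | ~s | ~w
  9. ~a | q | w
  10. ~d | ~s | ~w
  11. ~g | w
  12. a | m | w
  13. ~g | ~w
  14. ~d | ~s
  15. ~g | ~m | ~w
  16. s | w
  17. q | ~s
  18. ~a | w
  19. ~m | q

Unit clause (a) forces a = True.
In (~a | w) only w is left, so w = True.
In (~g | ~w) only ~g is left, so g = False.
In (g | m) only m is left, so m = True.
In (~m | ~s | ~w) only ~s is left, so s = False.
In (~m | q) only q is left, so q = True.
Set d = True.
All clauses satisfied.

m = True; s = False; a = True; q = True; d = True; w = True; g = False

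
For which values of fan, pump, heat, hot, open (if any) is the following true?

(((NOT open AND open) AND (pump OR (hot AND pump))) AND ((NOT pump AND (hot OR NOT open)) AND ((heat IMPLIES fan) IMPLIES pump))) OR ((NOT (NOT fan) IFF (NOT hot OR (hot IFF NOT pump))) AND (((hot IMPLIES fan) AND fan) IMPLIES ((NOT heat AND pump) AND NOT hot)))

fan=F, pump=T, heat=F, hot=T, open=F

  (((NOT open AND open) AND (pump OR (hot AND pump))) AND ((NOT pump AND (hot OR NOT open)) AND ((heat IMPLIES fan) IMPLIES pump))) OR ((NOT (NOT fan) IFF (NOT hot OR (hot IFF NOT pump))) AND (((hot IMPLIES fan) AND fan) IMPLIES ((NOT heat AND pump) AND NOT hot))) = True
    ((NOT open AND open) AND (pump OR (hot AND pump))) AND ((NOT pump AND (hot OR NOT open)) AND ((heat IMPLIES fan) IMPLIES pump)) = False
      (NOT open AND open) AND (pump OR (hot AND pump)) = False
        NOT open AND open = False
          NOT open = True
        pump OR (hot AND pump) = True
          hot AND pump = True
      (NOT pump AND (hot OR NOT open)) AND ((heat IMPLIES fan) IMPLIES pump) = False
        NOT pump AND (hot OR NOT open) = False
          NOT pump = False
          hot OR NOT open = True
            NOT open = True
        (heat IMPLIES fan) IMPLIES pump = True
          heat IMPLIES fan = True
    (NOT (NOT fan) IFF (NOT hot OR (hot IFF NOT pump))) AND (((hot IMPLIES fan) AND fan) IMPLIES ((NOT heat AND pump) AND NOT hot)) = True
      NOT (NOT fan) IFF (NOT hot OR (hot IFF NOT pump)) = True
        NOT (NOT fan) = False
          NOT fan = True
        NOT hot OR (hot IFF NOT pump) = False
          NOT hot = False
          hot IFF NOT pump = False
            NOT pump = False
      ((hot IMPLIES fan) AND fan) IMPLIES ((NOT heat AND pump) AND NOT hot) = True
        (hot IMPLIES fan) AND fan = False
          hot IMPLIES fan = False
        (NOT heat AND pump) AND NOT hot = False
          NOT heat AND pump = True
            NOT heat = True
          NOT hot = False
The formula evaluates to True.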